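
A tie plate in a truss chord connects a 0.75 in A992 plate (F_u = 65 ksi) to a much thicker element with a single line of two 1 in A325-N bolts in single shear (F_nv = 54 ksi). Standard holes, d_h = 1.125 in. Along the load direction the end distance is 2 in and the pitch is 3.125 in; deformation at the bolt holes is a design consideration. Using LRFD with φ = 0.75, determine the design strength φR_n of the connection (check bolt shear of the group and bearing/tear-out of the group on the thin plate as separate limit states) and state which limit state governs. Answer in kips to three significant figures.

63.6 kips (bolt shear governs)

Bolt shear: A_b = π·1²/4 = 0.7854 in²; R_n = 54 × 0.7854 × 2 × 1 = 84.82 kips → 0.75 × 84.82 = 63.6 kips.
Bearing (1.2 l_c t F_u ≤ 2.4 d t F_u): upper limit = 2.4·1·0.75·65 = 117 kips.
  Edge l_c = 2 − 1.125/2 = 1.438 → r_n = 84.09 kips; interior l_c = 3.125 − 1.125 = 2 → r_n = 117 kips.
  R_n,bearing = 1·84.09 + 1·117 = 201.1 kips → 0.75 × 201.1 = 151 kips.
Bolt shear governs: 63.6 kips.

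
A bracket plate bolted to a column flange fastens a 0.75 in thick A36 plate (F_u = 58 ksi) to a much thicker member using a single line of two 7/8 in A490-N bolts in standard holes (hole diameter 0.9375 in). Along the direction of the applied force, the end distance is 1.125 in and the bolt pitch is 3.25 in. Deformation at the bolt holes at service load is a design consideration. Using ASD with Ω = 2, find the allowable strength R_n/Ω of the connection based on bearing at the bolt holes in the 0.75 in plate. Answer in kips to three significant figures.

62.8 kips

Per bolt r_n = 1.2 l_c t F_u ≤ 2.4 d t F_u; upper limit = 2.4 × 0.875 × 0.75 × 58 = 91.35 kips.
Edge bolt: l_c = 1.125 − 0.9375/2 = 0.6562 in → 1.2 × 0.6562 × 0.75 × 58 = 34.26 → r_n = 34.26 kips.
Interior bolts: l_c = 3.25 − 0.9375 = 2.312 in → 1.2 × 2.312 × 0.75 × 58 = 120.7 → r_n = 91.35 kips.
R_n = 1 × 34.26 + 1 × 91.35 = 125.6 kips.
Allowable strength R_n/Ω = 125.6 / 2 = 62.8 kips.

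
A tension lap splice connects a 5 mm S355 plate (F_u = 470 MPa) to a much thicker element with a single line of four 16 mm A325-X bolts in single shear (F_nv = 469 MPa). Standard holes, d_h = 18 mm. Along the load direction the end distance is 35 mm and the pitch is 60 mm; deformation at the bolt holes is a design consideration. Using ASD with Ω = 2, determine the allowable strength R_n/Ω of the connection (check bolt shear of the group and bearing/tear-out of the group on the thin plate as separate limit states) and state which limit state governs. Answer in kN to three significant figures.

Bolt shear: A_b = π·16²/4 = 201.1 mm²; R_n = 469 × 201.1 × 4 × 1 / 1000 = 377.2 kN → 377.2 / 2 = 189 kN.
Bearing (1.2 l_c t F_u ≤ 2.4 d t F_u): upper limit = 2.4·16·5·470 / 1000 = 90.24 kN.
  Edge l_c = 35 − 18/2 = 26 → r_n = 73.32 kN; interior l_c = 60 − 18 = 42 → r_n = 90.24 kN.
  R_n,bearing = 1·73.32 + 3·90.24 = 344 kN → 344 / 2 = 172 kN.
Bearing governs: 172 kN.

172 kN (bearing governs)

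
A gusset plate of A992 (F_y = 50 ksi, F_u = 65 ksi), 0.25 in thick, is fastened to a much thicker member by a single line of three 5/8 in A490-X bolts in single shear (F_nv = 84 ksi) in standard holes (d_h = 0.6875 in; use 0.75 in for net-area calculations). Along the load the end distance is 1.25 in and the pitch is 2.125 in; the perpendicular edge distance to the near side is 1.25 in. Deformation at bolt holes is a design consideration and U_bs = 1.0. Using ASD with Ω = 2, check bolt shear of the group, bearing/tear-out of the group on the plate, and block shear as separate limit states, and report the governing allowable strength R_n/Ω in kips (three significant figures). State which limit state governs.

24.8 kips (block shear governs)

Bolt shear: A_b = π·0.625²/4 = 0.3068 in²; R_n = 84 × 0.3068 × 3 × 1 = 77.31 kips → 77.31 / 2 = 38.7 kips.
Bearing: edge l_c = 0.9062, r_n = 17.67 kips; interior l_c = 1.438, r_n = 24.38 kips; R_n = 17.67 + 2·24.38 = 66.42 kips → 33.2 kips.
Block shear: A_gv = 1.375, A_nv = 0.9062, A_nt = 0.2188 in²; R_n = min(0.6F_uA_nv, 0.6F_yA_gv) + U_bs·F_u·A_nt = 49.56 kips → 24.8 kips.
Block shear governs: 24.8 kips.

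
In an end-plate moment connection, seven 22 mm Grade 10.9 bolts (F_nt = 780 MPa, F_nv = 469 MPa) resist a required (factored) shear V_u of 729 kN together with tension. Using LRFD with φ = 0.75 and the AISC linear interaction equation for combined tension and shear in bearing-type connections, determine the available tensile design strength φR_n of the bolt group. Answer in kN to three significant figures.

811 kN

A_b = π·22²/4 = 380.1 mm²; f_rv = 729 × 1000 / (7 × 380.1) = 274 MPa.
F'_nt = 1.3 F_nt − (F_nt / φF_nv) f_rv = 1.3·780 − (780/(0.75·469))·274 = 406.5 MPa, capped at F_nt → F'_nt = 406.5 MPa.
R_n = F'_nt · A_b · n = 406.5 × 380.1 × 7 / 1000 = 1082 kN.
Design strength φR_n = 0.75 × 1082 = 811 kN.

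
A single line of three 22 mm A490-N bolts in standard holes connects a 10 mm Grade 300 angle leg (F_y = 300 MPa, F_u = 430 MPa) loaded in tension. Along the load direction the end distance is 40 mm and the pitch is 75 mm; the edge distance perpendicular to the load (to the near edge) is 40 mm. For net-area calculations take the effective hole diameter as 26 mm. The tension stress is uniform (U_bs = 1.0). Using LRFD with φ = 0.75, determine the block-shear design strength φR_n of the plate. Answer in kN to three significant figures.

Shear plane L_v = 40 + 2·75 = 190 mm; A_gv = 190 × 10 = 1900 mm².
A_nv = (190 − 2.5·26) × 10 = 1250 mm².
A_nt = (40 − 0.5·26) × 10 = 270 mm².
0.6 F_u A_nv = 322.5 kN; 0.6 F_y A_gv = 342 kN → shear rupture governs the shear term.
R_n = 322.5 + 1.0 × 430 × 270 / 1000 = 438.6 kN.
Design strength φR_n = 0.75 × 438.6 = 329 kN.

329 kN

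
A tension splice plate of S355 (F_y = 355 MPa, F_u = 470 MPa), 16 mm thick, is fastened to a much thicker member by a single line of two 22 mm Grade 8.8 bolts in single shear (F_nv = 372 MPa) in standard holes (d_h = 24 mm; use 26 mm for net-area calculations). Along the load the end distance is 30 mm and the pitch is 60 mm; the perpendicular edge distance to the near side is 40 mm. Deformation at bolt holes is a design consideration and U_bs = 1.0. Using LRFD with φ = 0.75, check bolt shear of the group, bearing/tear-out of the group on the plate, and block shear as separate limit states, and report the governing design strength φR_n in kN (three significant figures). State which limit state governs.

Bolt shear: A_b = π·22²/4 = 380.1 mm²; R_n = 372 × 380.1 × 2 × 1 / 1000 = 282.8 kN → 0.75 × 282.8 = 212 kN.
Bearing: edge l_c = 18, r_n = 162.4 kN; interior l_c = 36, r_n = 324.9 kN; R_n = 162.4 + 1·324.9 = 487.3 kN → 365 kN.
Block shear: A_gv = 1440, A_nv = 816, A_nt = 432 mm²; R_n = min(0.6F_uA_nv, 0.6F_yA_gv) + U_bs·F_u·A_nt = 433.2 kN → 325 kN.
Bolt shear governs: 212 kN.

212 kN (bolt shear governs)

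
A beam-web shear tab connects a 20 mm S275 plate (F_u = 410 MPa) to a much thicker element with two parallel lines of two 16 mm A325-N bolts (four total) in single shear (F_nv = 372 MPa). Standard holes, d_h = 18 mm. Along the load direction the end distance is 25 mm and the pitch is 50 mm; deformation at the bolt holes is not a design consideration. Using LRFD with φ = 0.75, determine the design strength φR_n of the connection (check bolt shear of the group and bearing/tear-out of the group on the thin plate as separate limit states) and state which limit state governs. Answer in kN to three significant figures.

Bolt shear: A_b = π·16²/4 = 201.1 mm²; R_n = 372 × 201.1 × 4 × 1 / 1000 = 299.2 kN → 0.75 × 299.2 = 224 kN.
Bearing (1.5 l_c t F_u ≤ 3.0 d t F_u): upper limit = 3.0·16·20·410 / 1000 = 393.6 kN.
  Edge l_c = 25 − 18/2 = 16 → r_n = 196.8 kN; interior l_c = 50 − 18 = 32 → r_n = 393.6 kN.
  R_n,bearing = 2·196.8 + 2·393.6 = 1181 kN → 0.75 × 1181 = 886 kN.
Bolt shear governs: 224 kN.

224 kN (bolt shear governs)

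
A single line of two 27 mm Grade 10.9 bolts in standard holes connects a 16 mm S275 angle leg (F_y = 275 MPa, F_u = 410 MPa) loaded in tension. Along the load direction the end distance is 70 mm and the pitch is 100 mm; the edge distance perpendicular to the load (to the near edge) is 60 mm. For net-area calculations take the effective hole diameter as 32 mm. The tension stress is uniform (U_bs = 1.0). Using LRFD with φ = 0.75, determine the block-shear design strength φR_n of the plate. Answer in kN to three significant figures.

553 kN

Shear plane L_v = 70 + 1·100 = 170 mm; A_gv = 170 × 16 = 2720 mm².
A_nv = (170 − 1.5·32) × 16 = 1952 mm².
A_nt = (60 − 0.5·32) × 16 = 704 mm².
0.6 F_u A_nv = 480.2 kN; 0.6 F_y A_gv = 448.8 kN → shear yielding governs the shear term.
R_n = 448.8 + 1.0 × 410 × 704 / 1000 = 737.4 kN.
Design strength φR_n = 0.75 × 737.4 = 553 kN.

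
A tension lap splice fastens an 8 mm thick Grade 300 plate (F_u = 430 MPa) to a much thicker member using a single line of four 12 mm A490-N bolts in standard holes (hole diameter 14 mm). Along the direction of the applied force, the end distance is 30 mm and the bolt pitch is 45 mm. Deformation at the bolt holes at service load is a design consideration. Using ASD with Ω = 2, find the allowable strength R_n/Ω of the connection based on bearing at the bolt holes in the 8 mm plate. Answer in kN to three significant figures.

Per bolt r_n = 1.2 l_c t F_u ≤ 2.4 d t F_u; upper limit = 2.4 × 12 × 8 × 430 / 1000 = 99.07 kN.
Edge bolt: l_c = 30 − 14/2 = 23 mm → 1.2 × 23 × 8 × 430 / 1000 = 94.94 → r_n = 94.94 kN.
Interior bolts: l_c = 45 − 14 = 31 mm → 1.2 × 31 × 8 × 430 / 1000 = 128 → r_n = 99.07 kN.
R_n = 1 × 94.94 + 3 × 99.07 = 392.2 kN.
Allowable strength R_n/Ω = 392.2 / 2 = 196 kN.

196 kN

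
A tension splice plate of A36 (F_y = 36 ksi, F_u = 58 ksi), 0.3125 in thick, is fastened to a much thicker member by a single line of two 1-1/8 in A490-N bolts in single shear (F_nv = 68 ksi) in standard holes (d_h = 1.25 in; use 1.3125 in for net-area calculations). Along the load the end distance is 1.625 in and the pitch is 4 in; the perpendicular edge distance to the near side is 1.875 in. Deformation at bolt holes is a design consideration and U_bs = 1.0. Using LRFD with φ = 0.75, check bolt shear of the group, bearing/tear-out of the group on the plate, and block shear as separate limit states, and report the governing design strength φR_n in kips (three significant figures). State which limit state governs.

Bolt shear: A_b = π·1.125²/4 = 0.994 in²; R_n = 68 × 0.994 × 2 × 1 = 135.2 kips → 0.75 × 135.2 = 101 kips.
Bearing: edge l_c = 1, r_n = 21.75 kips; interior l_c = 2.75, r_n = 48.94 kips; R_n = 21.75 + 1·48.94 = 70.69 kips → 53 kips.
Block shear: A_gv = 1.758, A_nv = 1.143, A_nt = 0.3809 in²; R_n = min(0.6F_uA_nv, 0.6F_yA_gv) + U_bs·F_u·A_nt = 60.06 kips → 45 kips.
Block shear governs: 45 kips.

45 kips (block shear governs)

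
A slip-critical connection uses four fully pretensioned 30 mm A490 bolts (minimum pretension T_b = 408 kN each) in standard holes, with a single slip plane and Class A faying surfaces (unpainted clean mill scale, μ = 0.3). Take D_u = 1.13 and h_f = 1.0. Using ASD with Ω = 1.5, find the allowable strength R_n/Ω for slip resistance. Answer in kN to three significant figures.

369 kN

R_n = μ · D_u · h_f · T_b · n_s · n_b = 0.3 × 1.13 × 1.0 × 408 × 1 × 4 = 553.2 kN.
Allowable strength R_n/Ω = 553.2 / 1.5 = 369 kN.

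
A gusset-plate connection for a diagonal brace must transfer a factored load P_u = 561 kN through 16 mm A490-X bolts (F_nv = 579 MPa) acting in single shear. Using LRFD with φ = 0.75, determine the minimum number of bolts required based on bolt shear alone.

7 bolts

A_b = π·16²/4 = 201.1 mm².
Per-bolt design strength φR_n = 0.75 × 579 × 201.1 × 1 / 1000 = 87.31 kN.
n ≥ 561 / 87.31 = 6.425 → use 7 bolts.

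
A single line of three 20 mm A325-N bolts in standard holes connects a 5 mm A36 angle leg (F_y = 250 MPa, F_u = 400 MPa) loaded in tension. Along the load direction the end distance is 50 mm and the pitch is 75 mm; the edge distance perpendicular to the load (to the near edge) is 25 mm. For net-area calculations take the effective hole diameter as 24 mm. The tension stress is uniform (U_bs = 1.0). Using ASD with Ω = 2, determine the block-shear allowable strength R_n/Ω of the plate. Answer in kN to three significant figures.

88 kN

Shear plane L_v = 50 + 2·75 = 200 mm; A_gv = 200 × 5 = 1000 mm².
A_nv = (200 − 2.5·24) × 5 = 700 mm².
A_nt = (25 − 0.5·24) × 5 = 65 mm².
0.6 F_u A_nv = 168 kN; 0.6 F_y A_gv = 150 kN → shear yielding governs the shear term.
R_n = 150 + 1.0 × 400 × 65 / 1000 = 176 kN.
Allowable strength R_n/Ω = 176 / 2 = 88 kN.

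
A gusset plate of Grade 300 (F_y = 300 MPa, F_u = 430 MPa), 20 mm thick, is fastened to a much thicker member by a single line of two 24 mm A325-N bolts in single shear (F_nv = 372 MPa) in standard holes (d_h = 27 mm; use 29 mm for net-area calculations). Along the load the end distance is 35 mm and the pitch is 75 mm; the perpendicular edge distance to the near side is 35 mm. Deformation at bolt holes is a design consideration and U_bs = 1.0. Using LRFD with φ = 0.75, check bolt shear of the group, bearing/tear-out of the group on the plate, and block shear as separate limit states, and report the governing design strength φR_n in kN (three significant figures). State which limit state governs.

Bolt shear: A_b = π·24²/4 = 452.4 mm²; R_n = 372 × 452.4 × 2 × 1 / 1000 = 336.6 kN → 0.75 × 336.6 = 252 kN.
Bearing: edge l_c = 21.5, r_n = 221.9 kN; interior l_c = 48, r_n = 495.4 kN; R_n = 221.9 + 1·495.4 = 717.2 kN → 538 kN.
Block shear: A_gv = 2200, A_nv = 1330, A_nt = 410 mm²; R_n = min(0.6F_uA_nv, 0.6F_yA_gv) + U_bs·F_u·A_nt = 519.4 kN → 390 kN.
Bolt shear governs: 252 kN.

252 kN (bolt shear governs)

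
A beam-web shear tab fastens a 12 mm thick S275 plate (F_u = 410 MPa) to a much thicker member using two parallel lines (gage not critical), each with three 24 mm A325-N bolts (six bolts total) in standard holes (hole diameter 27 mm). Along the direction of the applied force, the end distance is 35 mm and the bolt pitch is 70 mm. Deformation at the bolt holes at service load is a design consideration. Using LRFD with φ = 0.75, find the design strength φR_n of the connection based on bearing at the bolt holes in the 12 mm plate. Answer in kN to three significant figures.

Per bolt r_n = 1.2 l_c t F_u ≤ 2.4 d t F_u; upper limit = 2.4 × 24 × 12 × 410 / 1000 = 283.4 kN.
Edge bolt: l_c = 35 − 27/2 = 21.5 mm → 1.2 × 21.5 × 12 × 410 / 1000 = 126.9 → r_n = 126.9 kN.
Interior bolts: l_c = 70 − 27 = 43 mm → 1.2 × 43 × 12 × 410 / 1000 = 253.9 → r_n = 253.9 kN.
R_n = 2 × 126.9 + 4 × 253.9 = 1269 kN.
Design strength φR_n = 0.75 × 1269 = 952 kN.

952 kN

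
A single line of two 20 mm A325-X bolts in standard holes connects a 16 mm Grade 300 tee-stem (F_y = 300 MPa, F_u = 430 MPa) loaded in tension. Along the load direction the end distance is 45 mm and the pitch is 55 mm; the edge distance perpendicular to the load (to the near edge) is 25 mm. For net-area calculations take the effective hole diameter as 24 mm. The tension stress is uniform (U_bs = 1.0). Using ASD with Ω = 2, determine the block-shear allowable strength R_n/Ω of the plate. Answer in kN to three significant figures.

177 kN

Shear plane L_v = 45 + 1·55 = 100 mm; A_gv = 100 × 16 = 1600 mm².
A_nv = (100 − 1.5·24) × 16 = 1024 mm².
A_nt = (25 − 0.5·24) × 16 = 208 mm².
0.6 F_u A_nv = 264.2 kN; 0.6 F_y A_gv = 288 kN → shear rupture governs the shear term.
R_n = 264.2 + 1.0 × 430 × 208 / 1000 = 353.6 kN.
Allowable strength R_n/Ω = 353.6 / 2 = 177 kN.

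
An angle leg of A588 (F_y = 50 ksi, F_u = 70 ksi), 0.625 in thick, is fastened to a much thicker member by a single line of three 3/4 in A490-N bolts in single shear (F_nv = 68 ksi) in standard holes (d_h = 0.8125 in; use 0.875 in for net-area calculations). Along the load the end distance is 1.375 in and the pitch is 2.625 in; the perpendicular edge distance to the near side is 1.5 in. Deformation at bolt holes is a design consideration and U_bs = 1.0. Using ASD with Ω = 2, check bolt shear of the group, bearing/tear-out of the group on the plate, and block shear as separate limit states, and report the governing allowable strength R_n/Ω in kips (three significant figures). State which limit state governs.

Bolt shear: A_b = π·0.75²/4 = 0.4418 in²; R_n = 68 × 0.4418 × 3 × 1 = 90.12 kips → 90.12 / 2 = 45.1 kips.
Bearing: edge l_c = 0.9688, r_n = 50.86 kips; interior l_c = 1.812, r_n = 78.75 kips; R_n = 50.86 + 2·78.75 = 208.4 kips → 104 kips.
Block shear: A_gv = 4.141, A_nv = 2.773, A_nt = 0.6641 in²; R_n = min(0.6F_uA_nv, 0.6F_yA_gv) + U_bs·F_u·A_nt = 163 kips → 81.5 kips.
Bolt shear governs: 45.1 kips.

45.1 kips (bolt shear governs)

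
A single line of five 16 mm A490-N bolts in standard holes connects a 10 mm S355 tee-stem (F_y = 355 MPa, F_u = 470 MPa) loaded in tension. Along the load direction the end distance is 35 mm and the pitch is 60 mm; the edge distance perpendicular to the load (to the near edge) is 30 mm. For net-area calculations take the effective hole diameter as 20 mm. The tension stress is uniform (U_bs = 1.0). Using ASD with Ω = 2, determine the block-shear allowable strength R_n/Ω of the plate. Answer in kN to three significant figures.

Shear plane L_v = 35 + 4·60 = 275 mm; A_gv = 275 × 10 = 2750 mm².
A_nv = (275 − 4.5·20) × 10 = 1850 mm².
A_nt = (30 − 0.5·20) × 10 = 200 mm².
0.6 F_u A_nv = 521.7 kN; 0.6 F_y A_gv = 585.8 kN → shear rupture governs the shear term.
R_n = 521.7 + 1.0 × 470 × 200 / 1000 = 615.7 kN.
Allowable strength R_n/Ω = 615.7 / 2 = 308 kN.

308 kN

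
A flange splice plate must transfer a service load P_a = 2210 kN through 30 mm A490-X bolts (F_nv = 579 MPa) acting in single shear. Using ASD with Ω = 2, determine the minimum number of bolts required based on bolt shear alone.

A_b = π·30²/4 = 706.9 mm².
Per-bolt allowable strength R_n/Ω = 579 × 706.9 × 1 / 1000 / 2 = 204.6 kN.
n ≥ 2210 / 204.6 = 10.8 → use 11 bolts.

11 bolts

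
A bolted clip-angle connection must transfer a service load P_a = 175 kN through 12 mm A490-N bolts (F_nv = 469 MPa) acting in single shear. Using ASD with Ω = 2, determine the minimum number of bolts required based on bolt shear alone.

7 bolts

A_b = π·12²/4 = 113.1 mm².
Per-bolt allowable strength R_n/Ω = 469 × 113.1 × 1 / 1000 / 2 = 26.52 kN.
n ≥ 175 / 26.52 = 6.598 → use 7 bolts.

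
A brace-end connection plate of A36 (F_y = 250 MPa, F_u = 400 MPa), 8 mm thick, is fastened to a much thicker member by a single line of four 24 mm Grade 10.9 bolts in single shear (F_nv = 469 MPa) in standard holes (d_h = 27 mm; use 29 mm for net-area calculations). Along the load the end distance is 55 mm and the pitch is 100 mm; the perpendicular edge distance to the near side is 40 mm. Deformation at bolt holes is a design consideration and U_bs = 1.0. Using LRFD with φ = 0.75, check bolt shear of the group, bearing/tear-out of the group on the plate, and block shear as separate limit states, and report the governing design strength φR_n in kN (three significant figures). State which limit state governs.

Bolt shear: A_b = π·24²/4 = 452.4 mm²; R_n = 469 × 452.4 × 4 × 1 / 1000 = 848.7 kN → 0.75 × 848.7 = 637 kN.
Bearing: edge l_c = 41.5, r_n = 159.4 kN; interior l_c = 73, r_n = 184.3 kN; R_n = 159.4 + 3·184.3 = 712.3 kN → 534 kN.
Block shear: A_gv = 2840, A_nv = 2028, A_nt = 204 mm²; R_n = min(0.6F_uA_nv, 0.6F_yA_gv) + U_bs·F_u·A_nt = 507.6 kN → 381 kN.
Block shear governs: 381 kN.

381 kN (block shear governs)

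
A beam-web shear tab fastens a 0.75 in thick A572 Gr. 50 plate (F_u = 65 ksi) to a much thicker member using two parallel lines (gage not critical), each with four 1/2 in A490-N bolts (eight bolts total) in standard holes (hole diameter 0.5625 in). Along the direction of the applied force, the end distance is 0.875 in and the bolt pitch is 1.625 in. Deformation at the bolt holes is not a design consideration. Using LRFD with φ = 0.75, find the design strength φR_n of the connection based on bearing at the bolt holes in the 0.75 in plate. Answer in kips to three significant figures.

Per bolt r_n = 1.5 l_c t F_u ≤ 3.0 d t F_u; upper limit = 3.0 × 0.5 × 0.75 × 65 = 73.12 kips.
Edge bolt: l_c = 0.875 − 0.5625/2 = 0.5938 in → 1.5 × 0.5938 × 0.75 × 65 = 43.42 → r_n = 43.42 kips.
Interior bolts: l_c = 1.625 − 0.5625 = 1.062 in → 1.5 × 1.062 × 0.75 × 65 = 77.7 → r_n = 73.12 kips.
R_n = 2 × 43.42 + 6 × 73.12 = 525.6 kips.
Design strength φR_n = 0.75 × 525.6 = 394 kips.

394 kips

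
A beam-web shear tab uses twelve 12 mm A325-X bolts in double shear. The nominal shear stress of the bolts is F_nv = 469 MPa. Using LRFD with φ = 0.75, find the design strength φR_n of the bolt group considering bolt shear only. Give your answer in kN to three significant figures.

A_b = π × 12² / 4 = 113.1 mm².
R_n = F_nv · A_b · n · n_s = 469 × 113.1 × 12 × 2 / 1000 = 1273 kN.
Design strength φR_n = 0.75 × 1273 = 955 kN.

955 kN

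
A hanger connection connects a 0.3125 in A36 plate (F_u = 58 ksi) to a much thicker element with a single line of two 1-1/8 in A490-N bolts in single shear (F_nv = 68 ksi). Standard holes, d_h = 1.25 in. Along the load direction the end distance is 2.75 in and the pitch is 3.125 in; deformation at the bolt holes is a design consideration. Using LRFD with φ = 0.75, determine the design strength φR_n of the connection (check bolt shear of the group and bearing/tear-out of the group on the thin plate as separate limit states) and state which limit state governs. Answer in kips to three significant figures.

Bolt shear: A_b = π·1.125²/4 = 0.994 in²; R_n = 68 × 0.994 × 2 × 1 = 135.2 kips → 0.75 × 135.2 = 101 kips.
Bearing (1.2 l_c t F_u ≤ 2.4 d t F_u): upper limit = 2.4·1.125·0.3125·58 = 48.94 kips.
  Edge l_c = 2.75 − 1.25/2 = 2.125 → r_n = 46.22 kips; interior l_c = 3.125 − 1.25 = 1.875 → r_n = 40.78 kips.
  R_n,bearing = 1·46.22 + 1·40.78 = 87 kips → 0.75 × 87 = 65.2 kips.
Bearing governs: 65.2 kips.

65.2 kips (bearing governs)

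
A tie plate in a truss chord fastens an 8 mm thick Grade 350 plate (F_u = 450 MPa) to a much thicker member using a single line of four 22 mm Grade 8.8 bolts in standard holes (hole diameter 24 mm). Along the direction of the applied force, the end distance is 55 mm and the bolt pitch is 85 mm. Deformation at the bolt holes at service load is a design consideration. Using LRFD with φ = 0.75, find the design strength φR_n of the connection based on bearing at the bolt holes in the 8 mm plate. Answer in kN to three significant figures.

Per bolt r_n = 1.2 l_c t F_u ≤ 2.4 d t F_u; upper limit = 2.4 × 22 × 8 × 450 / 1000 = 190.1 kN.
Edge bolt: l_c = 55 − 24/2 = 43 mm → 1.2 × 43 × 8 × 450 / 1000 = 185.8 → r_n = 185.8 kN.
Interior bolts: l_c = 85 − 24 = 61 mm → 1.2 × 61 × 8 × 450 / 1000 = 263.5 → r_n = 190.1 kN.
R_n = 1 × 185.8 + 3 × 190.1 = 756 kN.
Design strength φR_n = 0.75 × 756 = 567 kN.

567 kN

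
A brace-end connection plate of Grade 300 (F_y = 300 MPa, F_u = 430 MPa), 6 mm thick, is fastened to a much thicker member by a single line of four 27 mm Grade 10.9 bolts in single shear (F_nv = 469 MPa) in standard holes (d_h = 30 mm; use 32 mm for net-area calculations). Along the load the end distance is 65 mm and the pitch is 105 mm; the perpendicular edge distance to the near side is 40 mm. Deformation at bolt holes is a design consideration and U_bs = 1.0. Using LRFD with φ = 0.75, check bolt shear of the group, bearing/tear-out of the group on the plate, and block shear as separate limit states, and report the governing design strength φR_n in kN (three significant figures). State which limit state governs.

354 kN (block shear governs)

Bolt shear: A_b = π·27²/4 = 572.6 mm²; R_n = 469 × 572.6 × 4 × 1 / 1000 = 1074 kN → 0.75 × 1074 = 806 kN.
Bearing: edge l_c = 50, r_n = 154.8 kN; interior l_c = 75, r_n = 167.2 kN; R_n = 154.8 + 3·167.2 = 656.4 kN → 492 kN.
Block shear: A_gv = 2280, A_nv = 1608, A_nt = 144 mm²; R_n = min(0.6F_uA_nv, 0.6F_yA_gv) + U_bs·F_u·A_nt = 472.3 kN → 354 kN.
Block shear governs: 354 kN.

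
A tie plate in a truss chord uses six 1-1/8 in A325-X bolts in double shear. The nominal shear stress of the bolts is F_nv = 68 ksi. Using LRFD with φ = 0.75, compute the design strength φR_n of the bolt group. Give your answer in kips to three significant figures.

608 kips

A_b = π × 1.125² / 4 = 0.994 in².
R_n = F_nv · A_b · n · n_s = 68 × 0.994 × 6 × 2 = 811.1 kips.
Design strength φR_n = 0.75 × 811.1 = 608 kips.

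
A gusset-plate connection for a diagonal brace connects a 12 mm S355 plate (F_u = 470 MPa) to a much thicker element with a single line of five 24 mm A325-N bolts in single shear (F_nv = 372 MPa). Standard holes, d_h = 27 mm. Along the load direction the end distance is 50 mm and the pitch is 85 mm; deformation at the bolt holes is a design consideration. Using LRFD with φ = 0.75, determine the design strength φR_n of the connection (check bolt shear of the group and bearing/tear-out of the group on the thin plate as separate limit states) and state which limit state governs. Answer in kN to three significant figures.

631 kN (bolt shear governs)

Bolt shear: A_b = π·24²/4 = 452.4 mm²; R_n = 372 × 452.4 × 5 × 1 / 1000 = 841.4 kN → 0.75 × 841.4 = 631 kN.
Bearing (1.2 l_c t F_u ≤ 2.4 d t F_u): upper limit = 2.4·24·12·470 / 1000 = 324.9 kN.
  Edge l_c = 50 − 27/2 = 36.5 → r_n = 247 kN; interior l_c = 85 − 27 = 58 → r_n = 324.9 kN.
  R_n,bearing = 1·247 + 4·324.9 = 1546 kN → 0.75 × 1546 = 1160 kN.
Bolt shear governs: 631 kN.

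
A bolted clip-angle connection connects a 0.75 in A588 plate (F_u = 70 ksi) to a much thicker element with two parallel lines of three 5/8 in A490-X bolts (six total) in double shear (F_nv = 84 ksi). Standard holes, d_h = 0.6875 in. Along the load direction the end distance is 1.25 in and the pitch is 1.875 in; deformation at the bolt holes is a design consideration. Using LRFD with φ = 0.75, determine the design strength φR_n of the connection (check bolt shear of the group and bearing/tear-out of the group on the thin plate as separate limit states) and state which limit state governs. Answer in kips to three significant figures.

232 kips (bolt shear governs)

Bolt shear: A_b = π·0.625²/4 = 0.3068 in²; R_n = 84 × 0.3068 × 6 × 2 = 309.3 kips → 0.75 × 309.3 = 232 kips.
Bearing (1.2 l_c t F_u ≤ 2.4 d t F_u): upper limit = 2.4·0.625·0.75·70 = 78.75 kips.
  Edge l_c = 1.25 − 0.6875/2 = 0.9062 → r_n = 57.09 kips; interior l_c = 1.875 − 0.6875 = 1.188 → r_n = 74.81 kips.
  R_n,bearing = 2·57.09 + 4·74.81 = 413.4 kips → 0.75 × 413.4 = 310 kips.
Bolt shear governs: 232 kips.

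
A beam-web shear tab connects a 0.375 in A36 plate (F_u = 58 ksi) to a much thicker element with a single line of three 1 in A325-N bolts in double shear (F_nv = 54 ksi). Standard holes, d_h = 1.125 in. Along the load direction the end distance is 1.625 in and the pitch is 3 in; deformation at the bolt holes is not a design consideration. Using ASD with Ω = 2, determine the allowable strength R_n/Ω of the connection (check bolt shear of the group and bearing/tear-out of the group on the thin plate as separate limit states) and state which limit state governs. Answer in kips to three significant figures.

78.5 kips (bearing governs)

Bolt shear: A_b = π·1²/4 = 0.7854 in²; R_n = 54 × 0.7854 × 3 × 2 = 254.5 kips → 254.5 / 2 = 127 kips.
Bearing (1.5 l_c t F_u ≤ 3.0 d t F_u): upper limit = 3.0·1·0.375·58 = 65.25 kips.
  Edge l_c = 1.625 − 1.125/2 = 1.062 → r_n = 34.66 kips; interior l_c = 3 − 1.125 = 1.875 → r_n = 61.17 kips.
  R_n,bearing = 1·34.66 + 2·61.17 = 157 kips → 157 / 2 = 78.5 kips.
Bearing governs: 78.5 kips.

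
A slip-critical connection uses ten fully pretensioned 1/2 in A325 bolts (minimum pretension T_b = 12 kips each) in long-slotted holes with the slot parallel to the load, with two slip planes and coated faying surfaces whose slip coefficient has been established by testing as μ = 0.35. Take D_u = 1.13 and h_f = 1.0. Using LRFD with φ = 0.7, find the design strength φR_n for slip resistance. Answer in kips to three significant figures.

66.4 kips

R_n = μ · D_u · h_f · T_b · n_s · n_b = 0.35 × 1.13 × 1.0 × 12 × 2 × 10 = 94.92 kips.
Design strength φR_n = 0.7 × 94.92 = 66.4 kips.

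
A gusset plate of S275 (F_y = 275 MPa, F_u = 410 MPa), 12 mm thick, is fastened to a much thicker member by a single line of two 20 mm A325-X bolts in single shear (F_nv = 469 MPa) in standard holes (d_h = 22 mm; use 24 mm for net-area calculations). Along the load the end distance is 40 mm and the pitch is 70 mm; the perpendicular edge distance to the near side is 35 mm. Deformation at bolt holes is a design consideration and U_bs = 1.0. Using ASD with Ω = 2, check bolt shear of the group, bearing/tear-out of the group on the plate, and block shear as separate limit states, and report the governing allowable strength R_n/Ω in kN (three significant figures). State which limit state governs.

147 kN (bolt shear governs)

Bolt shear: A_b = π·20²/4 = 314.2 mm²; R_n = 469 × 314.2 × 2 × 1 / 1000 = 294.7 kN → 294.7 / 2 = 147 kN.
Bearing: edge l_c = 29, r_n = 171.2 kN; interior l_c = 48, r_n = 236.2 kN; R_n = 171.2 + 1·236.2 = 407.4 kN → 204 kN.
Block shear: A_gv = 1320, A_nv = 888, A_nt = 276 mm²; R_n = min(0.6F_uA_nv, 0.6F_yA_gv) + U_bs·F_u·A_nt = 331 kN → 165 kN.
Bolt shear governs: 147 kN.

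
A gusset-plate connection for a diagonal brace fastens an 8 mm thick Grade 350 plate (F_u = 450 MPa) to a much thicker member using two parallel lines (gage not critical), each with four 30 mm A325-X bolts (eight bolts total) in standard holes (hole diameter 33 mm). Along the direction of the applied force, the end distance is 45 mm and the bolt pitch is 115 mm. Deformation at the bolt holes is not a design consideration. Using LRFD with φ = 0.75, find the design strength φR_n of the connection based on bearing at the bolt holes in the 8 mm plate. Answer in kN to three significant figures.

Per bolt r_n = 1.5 l_c t F_u ≤ 3.0 d t F_u; upper limit = 3.0 × 30 × 8 × 450 / 1000 = 324 kN.
Edge bolt: l_c = 45 − 33/2 = 28.5 mm → 1.5 × 28.5 × 8 × 450 / 1000 = 153.9 → r_n = 153.9 kN.
Interior bolts: l_c = 115 − 33 = 82 mm → 1.5 × 82 × 8 × 450 / 1000 = 442.8 → r_n = 324 kN.
R_n = 2 × 153.9 + 6 × 324 = 2252 kN.
Design strength φR_n = 0.75 × 2252 = 1690 kN.

1690 kN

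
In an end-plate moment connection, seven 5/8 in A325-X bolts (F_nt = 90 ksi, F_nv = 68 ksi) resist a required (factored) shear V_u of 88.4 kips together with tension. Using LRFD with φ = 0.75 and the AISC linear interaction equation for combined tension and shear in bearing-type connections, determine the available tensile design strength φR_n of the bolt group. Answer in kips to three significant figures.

A_b = π·0.625²/4 = 0.3068 in²; f_rv = 88.4 / (7 × 0.3068) = 41.16 ksi.
F'_nt = 1.3 F_nt − (F_nt / φF_nv) f_rv = 1.3·90 − (90/(0.75·68))·41.16 = 44.36 ksi, capped at F_nt → F'_nt = 44.36 ksi.
R_n = F'_nt · A_b · n = 44.36 × 0.3068 × 7 = 95.27 kips.
Design strength φR_n = 0.75 × 95.27 = 71.4 kips.

71.4 kips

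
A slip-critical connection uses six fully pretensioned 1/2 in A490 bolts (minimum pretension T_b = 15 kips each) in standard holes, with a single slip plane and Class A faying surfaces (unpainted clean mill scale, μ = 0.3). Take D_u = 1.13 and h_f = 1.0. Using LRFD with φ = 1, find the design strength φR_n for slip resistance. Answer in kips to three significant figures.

R_n = μ · D_u · h_f · T_b · n_s · n_b = 0.3 × 1.13 × 1.0 × 15 × 1 × 6 = 30.51 kips.
Design strength φR_n = 1 × 30.51 = 30.5 kips.

30.5 kips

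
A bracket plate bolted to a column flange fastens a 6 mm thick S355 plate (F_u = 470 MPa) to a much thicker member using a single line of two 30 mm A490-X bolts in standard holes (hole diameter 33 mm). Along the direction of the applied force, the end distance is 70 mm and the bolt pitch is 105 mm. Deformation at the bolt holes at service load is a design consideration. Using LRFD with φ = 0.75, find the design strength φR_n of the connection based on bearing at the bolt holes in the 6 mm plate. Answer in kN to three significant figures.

Per bolt r_n = 1.2 l_c t F_u ≤ 2.4 d t F_u; upper limit = 2.4 × 30 × 6 × 470 / 1000 = 203 kN.
Edge bolt: l_c = 70 − 33/2 = 53.5 mm → 1.2 × 53.5 × 6 × 470 / 1000 = 181 → r_n = 181 kN.
Interior bolts: l_c = 105 − 33 = 72 mm → 1.2 × 72 × 6 × 470 / 1000 = 243.6 → r_n = 203 kN.
R_n = 1 × 181 + 1 × 203 = 384.1 kN.
Design strength φR_n = 0.75 × 384.1 = 288 kN.

288 kN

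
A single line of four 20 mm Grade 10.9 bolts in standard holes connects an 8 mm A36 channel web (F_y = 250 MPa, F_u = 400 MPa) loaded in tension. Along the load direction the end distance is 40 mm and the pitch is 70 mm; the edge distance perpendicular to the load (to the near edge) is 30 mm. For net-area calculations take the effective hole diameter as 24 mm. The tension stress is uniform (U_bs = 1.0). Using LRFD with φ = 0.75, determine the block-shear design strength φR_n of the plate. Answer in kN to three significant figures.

Shear plane L_v = 40 + 3·70 = 250 mm; A_gv = 250 × 8 = 2000 mm².
A_nv = (250 − 3.5·24) × 8 = 1328 mm².
A_nt = (30 − 0.5·24) × 8 = 144 mm².
0.6 F_u A_nv = 318.7 kN; 0.6 F_y A_gv = 300 kN → shear yielding governs the shear term.
R_n = 300 + 1.0 × 400 × 144 / 1000 = 357.6 kN.
Design strength φR_n = 0.75 × 357.6 = 268 kN.

268 kN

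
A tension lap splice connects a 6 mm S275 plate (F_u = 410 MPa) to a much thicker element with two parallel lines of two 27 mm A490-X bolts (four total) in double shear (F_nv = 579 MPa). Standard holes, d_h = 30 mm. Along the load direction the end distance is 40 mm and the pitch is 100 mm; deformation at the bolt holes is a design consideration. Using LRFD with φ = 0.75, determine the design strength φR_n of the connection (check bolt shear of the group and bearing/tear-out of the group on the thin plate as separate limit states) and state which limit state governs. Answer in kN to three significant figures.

Bolt shear: A_b = π·27²/4 = 572.6 mm²; R_n = 579 × 572.6 × 4 × 2 / 1000 = 2652 kN → 0.75 × 2652 = 1990 kN.
Bearing (1.2 l_c t F_u ≤ 2.4 d t F_u): upper limit = 2.4·27·6·410 / 1000 = 159.4 kN.
  Edge l_c = 40 − 30/2 = 25 → r_n = 73.8 kN; interior l_c = 100 − 30 = 70 → r_n = 159.4 kN.
  R_n,bearing = 2·73.8 + 2·159.4 = 466.4 kN → 0.75 × 466.4 = 350 kN.
Bearing governs: 350 kN.

350 kN (bearing governs)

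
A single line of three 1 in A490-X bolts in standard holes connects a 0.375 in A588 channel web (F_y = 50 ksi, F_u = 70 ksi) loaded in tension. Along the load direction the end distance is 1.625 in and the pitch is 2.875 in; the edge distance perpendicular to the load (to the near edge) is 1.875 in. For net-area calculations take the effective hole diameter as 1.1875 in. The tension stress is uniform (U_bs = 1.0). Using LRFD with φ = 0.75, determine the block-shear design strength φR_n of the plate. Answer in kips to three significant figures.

Shear plane L_v = 1.625 + 2·2.875 = 7.375 in; A_gv = 7.375 × 0.375 = 2.766 in².
A_nv = (7.375 − 2.5·1.1875) × 0.375 = 1.652 in².
A_nt = (1.875 − 0.5·1.1875) × 0.375 = 0.4805 in².
0.6 F_u A_nv = 69.4 kips; 0.6 F_y A_gv = 82.97 kips → shear rupture governs the shear term.
R_n = 69.4 + 1.0 × 70 × 0.4805 = 103 kips.
Design strength φR_n = 0.75 × 103 = 77.3 kips.

77.3 kips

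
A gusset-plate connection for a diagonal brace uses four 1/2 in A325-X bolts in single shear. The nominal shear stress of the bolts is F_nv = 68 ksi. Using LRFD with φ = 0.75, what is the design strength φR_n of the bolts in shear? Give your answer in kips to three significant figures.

A_b = π × 0.5² / 4 = 0.1963 in².
R_n = F_nv · A_b · n · n_s = 68 × 0.1963 × 4 × 1 = 53.41 kips.
Design strength φR_n = 0.75 × 53.41 = 40.1 kips.

40.1 kips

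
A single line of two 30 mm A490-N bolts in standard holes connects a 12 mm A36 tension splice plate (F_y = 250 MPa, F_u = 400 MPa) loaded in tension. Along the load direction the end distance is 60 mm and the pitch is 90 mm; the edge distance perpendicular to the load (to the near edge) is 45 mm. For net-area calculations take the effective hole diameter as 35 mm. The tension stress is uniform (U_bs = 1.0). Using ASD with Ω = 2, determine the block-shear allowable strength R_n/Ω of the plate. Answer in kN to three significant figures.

Shear plane L_v = 60 + 1·90 = 150 mm; A_gv = 150 × 12 = 1800 mm².
A_nv = (150 − 1.5·35) × 12 = 1170 mm².
A_nt = (45 − 0.5·35) × 12 = 330 mm².
0.6 F_u A_nv = 280.8 kN; 0.6 F_y A_gv = 270 kN → shear yielding governs the shear term.
R_n = 270 + 1.0 × 400 × 330 / 1000 = 402 kN.
Allowable strength R_n/Ω = 402 / 2 = 201 kN.

201 kN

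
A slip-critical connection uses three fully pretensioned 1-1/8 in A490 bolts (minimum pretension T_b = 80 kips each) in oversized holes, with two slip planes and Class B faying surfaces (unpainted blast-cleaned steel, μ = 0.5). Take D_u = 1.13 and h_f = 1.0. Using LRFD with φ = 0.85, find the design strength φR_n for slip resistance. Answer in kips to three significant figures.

231 kips

R_n = μ · D_u · h_f · T_b · n_s · n_b = 0.5 × 1.13 × 1.0 × 80 × 2 × 3 = 271.2 kips.
Design strength φR_n = 0.85 × 271.2 = 231 kips.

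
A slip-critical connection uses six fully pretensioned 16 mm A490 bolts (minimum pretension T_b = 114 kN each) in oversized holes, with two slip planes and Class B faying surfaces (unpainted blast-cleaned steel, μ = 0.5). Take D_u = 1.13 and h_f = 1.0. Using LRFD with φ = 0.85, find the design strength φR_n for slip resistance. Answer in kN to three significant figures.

R_n = μ · D_u · h_f · T_b · n_s · n_b = 0.5 × 1.13 × 1.0 × 114 × 2 × 6 = 772.9 kN.
Design strength φR_n = 0.85 × 772.9 = 657 kN.

657 kN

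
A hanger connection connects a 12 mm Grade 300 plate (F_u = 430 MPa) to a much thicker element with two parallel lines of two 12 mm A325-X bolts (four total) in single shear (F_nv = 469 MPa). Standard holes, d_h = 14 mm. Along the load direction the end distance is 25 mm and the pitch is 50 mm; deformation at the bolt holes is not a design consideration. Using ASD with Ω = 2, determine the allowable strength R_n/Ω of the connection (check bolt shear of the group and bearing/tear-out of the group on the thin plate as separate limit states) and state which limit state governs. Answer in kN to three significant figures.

Bolt shear: A_b = π·12²/4 = 113.1 mm²; R_n = 469 × 113.1 × 4 × 1 / 1000 = 212.2 kN → 212.2 / 2 = 106 kN.
Bearing (1.5 l_c t F_u ≤ 3.0 d t F_u): upper limit = 3.0·12·12·430 / 1000 = 185.8 kN.
  Edge l_c = 25 − 14/2 = 18 → r_n = 139.3 kN; interior l_c = 50 − 14 = 36 → r_n = 185.8 kN.
  R_n,bearing = 2·139.3 + 2·185.8 = 650.2 kN → 650.2 / 2 = 325 kN.
Bolt shear governs: 106 kN.

106 kN (bolt shear governs)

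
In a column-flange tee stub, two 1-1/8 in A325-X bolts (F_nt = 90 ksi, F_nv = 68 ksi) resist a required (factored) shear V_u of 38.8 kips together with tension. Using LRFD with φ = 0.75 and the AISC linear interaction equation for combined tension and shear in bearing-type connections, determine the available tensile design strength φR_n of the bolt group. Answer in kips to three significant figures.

123 kips

A_b = π·1.125²/4 = 0.994 in²; f_rv = 38.8 / (2 × 0.994) = 19.52 ksi.
F'_nt = 1.3 F_nt − (F_nt / φF_nv) f_rv = 1.3·90 − (90/(0.75·68))·19.52 = 82.56 ksi, capped at F_nt → F'_nt = 82.56 ksi.
R_n = F'_nt · A_b · n = 82.56 × 0.994 × 2 = 164.1 kips.
Design strength φR_n = 0.75 × 164.1 = 123 kips.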